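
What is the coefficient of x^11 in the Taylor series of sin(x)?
sin(x) = Σ (-1)^k x^(2k + 1)/(2k + 1)!
For x^11: (-1)^5/11! = -1/39916800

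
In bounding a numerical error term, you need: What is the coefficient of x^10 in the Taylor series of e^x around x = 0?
Taylor series of e^x=Σ x^n/n!
Coefficient of x^10=1/10!=1/3628800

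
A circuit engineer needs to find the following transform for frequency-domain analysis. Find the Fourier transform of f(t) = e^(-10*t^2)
The Fourier transform of a Gaussian e^(-a*t^2) is sqrt(pi/a)*e^(-omega^2/(4a)).
With a = 10: F(omega) = sqrt(pi/10)*e^(-omega^2/40)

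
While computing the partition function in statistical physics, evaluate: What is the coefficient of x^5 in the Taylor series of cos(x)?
cos(x) has only even powers. Coefficient of x^5=0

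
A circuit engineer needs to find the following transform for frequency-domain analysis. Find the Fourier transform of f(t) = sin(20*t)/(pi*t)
sin(W * t)/(pi * t)=(W/pi) * sinc(W * t/pi) is the impulse response of the ideal low-pass filter with cutoff W (here W=20).
Its Fourier transform is a rectangular function:
F(omega)=1 for |omega| < 20, 0 otherwise

Answer: rect(omega/40) [i.e., 1 for |omega| < 20, 0 otherwise]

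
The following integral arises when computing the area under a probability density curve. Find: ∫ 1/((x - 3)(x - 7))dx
Partial fractions: 1/((x-3)(x-7))=A/(x-3) + B/(x-7)
A=-1/4, B=1/4
∫ [-1/4· 1/(x-3) + 1/4· 1/(x-7)] dx
=(1/4)[ln|x-7| - ln|x-3|] + C

Answer: (1/4)·ln|(x-7)/(x-3)| + C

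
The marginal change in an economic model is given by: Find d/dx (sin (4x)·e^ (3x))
Product rule: (fg)'=f'g+fg'
f=sin(4x), f'=4·cos(4x)
g=e^(3x), g'=3·e^(3x)

Answer: 4·cos(4x)·e^(3x)+3·sin(4x)·e^(3x)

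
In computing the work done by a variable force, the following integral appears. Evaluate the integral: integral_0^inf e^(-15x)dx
integral_0^inf e^(-15x) dx = [-1/15 * e^(-15x)]_0^inf
= 0 - (-1/15) = 1/15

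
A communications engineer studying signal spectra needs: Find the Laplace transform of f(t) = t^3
L{t^n}=n!/s^(n+1)
L{t^3}=3!/s^4=6/s^4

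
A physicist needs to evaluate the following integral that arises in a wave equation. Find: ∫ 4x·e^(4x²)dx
Let u = 4x², du = 8x dx
∫ (1/2)e^u du = e^u/2 + C

Answer: e^(4x²)/2 + C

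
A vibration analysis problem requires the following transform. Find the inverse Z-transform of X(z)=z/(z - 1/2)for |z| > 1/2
Standard pair: z/(z-a) <-> a^n * u[n] for causal signals
With a=1/2: x[n]=(1/2)^n * u[n]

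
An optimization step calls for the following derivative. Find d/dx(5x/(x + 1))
Quotient rule: (f/g)'=(f'g - fg')/g²
f=5x, f'=5
g=x+1, g'=1

Answer: (5·(x+1)-5x)/(x+1)²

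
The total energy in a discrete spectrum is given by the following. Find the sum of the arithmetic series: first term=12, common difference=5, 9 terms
Last term: a_n=12+(9-1)·5=52
Sum=n(a_1+a_n)/2=9(12+52)/2=288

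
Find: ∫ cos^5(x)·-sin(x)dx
Let u = cos(x), du = -sin(x) dx
∫ u^5 du = u^6/6 + C

Answer: cos^6(x)/6 + C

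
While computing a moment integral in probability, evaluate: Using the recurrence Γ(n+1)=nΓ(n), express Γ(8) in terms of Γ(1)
Γ(8)=7Γ(7)=7·6Γ(6)=...=7!·Γ(1)=5040·Γ(1)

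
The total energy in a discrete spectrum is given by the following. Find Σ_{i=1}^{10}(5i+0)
=5·Σ i+0·10=5·55+0=275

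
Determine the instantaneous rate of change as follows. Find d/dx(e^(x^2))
Chain rule: d/dx[e^u] = e^u · u' where u = x^2
u' = 2x

Answer: 2x·e^(x^2)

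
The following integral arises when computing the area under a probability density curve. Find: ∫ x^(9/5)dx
Power rule: ∫ x^(9/5) dx = x^(14/5)/(14/5)+C

Answer: (5/14)·x^(14/5)+C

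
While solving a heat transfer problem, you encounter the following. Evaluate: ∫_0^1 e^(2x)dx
Antiderivative: (1/2)e^(2x)
Evaluate: (1/2)(e^2-1)

Answer: (e^2-1)/2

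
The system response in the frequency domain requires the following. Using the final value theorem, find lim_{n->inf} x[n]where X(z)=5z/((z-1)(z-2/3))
Final value theorem: lim x[n] = lim_{z->1} (z-1)*X(z)
(z-1)*X(z) = 5z/(z-2/3)
As z->1: 5/(1 - 2/3) = 5/(1/3) = 15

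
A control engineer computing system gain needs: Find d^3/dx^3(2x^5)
Apply power rule 3 times:
d^1: 10x^4
d^2: 40x^3
d^3: 120x^2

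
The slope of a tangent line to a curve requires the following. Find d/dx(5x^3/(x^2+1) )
Quotient rule: (f/g)'=(f'g - fg')/g²
f=5x^3, f'=15x^2
g=x^2 + 1, g'=2x

Answer: (15x^2·(x^2 + 1) - 10x^4)/(x^2 + 1)²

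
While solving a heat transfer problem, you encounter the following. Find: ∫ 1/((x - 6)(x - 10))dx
Partial fractions: 1/((x-6)(x-10))=A/(x-6)+B/(x-10)
A=-1/4, B=1/4
∫ [-1/4· 1/(x-6)+1/4· 1/(x-10)] dx
=(1/4)[ln|x-10| - ln|x-6|]+C

Answer: (1/4)·ln|(x-10)/(x-6)|+C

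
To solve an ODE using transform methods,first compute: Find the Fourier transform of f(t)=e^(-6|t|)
Using the standard pair: F{e^(-a|t|)} = 2a/(a^2+omega^2)
With a = 6: F(omega) = 12/(36+omega^2)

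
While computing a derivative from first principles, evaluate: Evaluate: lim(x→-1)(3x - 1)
Polynomial is continuous, so substitute x=-1:
3·(-1) - 1=-4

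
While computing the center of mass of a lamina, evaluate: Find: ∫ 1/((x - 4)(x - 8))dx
Partial fractions: 1/((x-4)(x-8))=A/(x-4)+B/(x-8)
A=-1/4, B=1/4
∫ [-1/4· 1/(x-4)+1/4· 1/(x-8)] dx
=(1/4)[ln|x-8| - ln|x-4|]+C

Answer: (1/4)·ln|(x-8)/(x-4)|+C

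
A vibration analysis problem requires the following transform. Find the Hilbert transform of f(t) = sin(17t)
The Hilbert transform shifts each frequency component by -pi/2.
H{sin(wt)} = -cos(wt)
With w = 17: H{sin(17t)} = -cos(17t)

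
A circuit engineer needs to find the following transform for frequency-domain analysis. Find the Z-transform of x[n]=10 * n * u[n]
Z{n*u[n]}=z/(z-1)^2
By linearity: Z{10*n*u[n]}=10z/(z-1)^2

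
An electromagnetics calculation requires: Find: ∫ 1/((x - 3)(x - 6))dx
Partial fractions: 1/((x-3)(x-6))=A/(x-3) + B/(x-6)
A=-1/3, B=1/3
∫ [-1/3· 1/(x-3) + 1/3· 1/(x-6)] dx
=(1/3)[ln|x-6| - ln|x-3|] + C

Answer: (1/3)·ln|(x-6)/(x-3)| + C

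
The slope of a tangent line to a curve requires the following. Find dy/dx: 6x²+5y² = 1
Differentiate: 12x + 10y·(dy/dx) = 0
dy/dx = -12x/(10y) = -(6/5)·(x/y)

Answer: dy/dx = -(6/5)·(x/y)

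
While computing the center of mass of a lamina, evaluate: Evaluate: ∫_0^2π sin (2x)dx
Antiderivative: -cos(2x)/2
Evaluate at bounds: [-cos(2·2π)/2] - [-cos(2·0)/2]
=(-(1)+(1))/2=0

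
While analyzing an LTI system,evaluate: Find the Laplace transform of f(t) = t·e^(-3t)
L{t·e^(at)}=1/(s-a)²
L{t·e^(-3t)}=1/(s + 3)²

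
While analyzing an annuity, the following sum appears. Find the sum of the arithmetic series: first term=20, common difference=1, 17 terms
Last term: a_n = 20+(17-1)·1 = 36
Sum = n(a_1+a_n)/2 = 17(20+36)/2 = 476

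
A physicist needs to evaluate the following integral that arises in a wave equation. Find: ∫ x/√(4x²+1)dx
Let u=4x² + 1, du=8x dx
∫ (1/8)·u^(-1/2) du=√u/4 + C

Answer: √(4x² + 1)/4 + C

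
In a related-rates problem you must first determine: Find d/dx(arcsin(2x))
d/dx[arcsin(u)]=u'/√(1-u²), u=2x, u'=2

Answer: 2/√(1-4x²)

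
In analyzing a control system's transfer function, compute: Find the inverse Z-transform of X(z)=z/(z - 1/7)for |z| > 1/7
Standard pair: z/(z-a) <-> a^n * u[n] for causal signals
With a=1/7: x[n]=(1/7)^n * u[n]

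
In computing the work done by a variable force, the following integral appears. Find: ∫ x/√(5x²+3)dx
Let u = 5x²+3, du = 10x dx
∫ (1/10)·u^(-1/2) du = √u/5+C

Answer: √(5x²+3)/5+C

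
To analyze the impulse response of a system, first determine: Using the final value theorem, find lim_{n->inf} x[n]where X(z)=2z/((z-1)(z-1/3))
Final value theorem: lim x[n]=lim_{z->1} (z-1) * X(z)
(z-1) * X(z)=2z/(z-1/3)
As z->1: 2/(1 - 1/3)=2/(2/3)=3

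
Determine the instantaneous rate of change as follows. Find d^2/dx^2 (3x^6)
Apply power rule 2 times:
d^1: 18x^5
d^2: 90x^4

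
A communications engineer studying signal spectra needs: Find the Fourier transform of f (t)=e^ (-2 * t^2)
The Fourier transform of a Gaussian e^(-a * t^2) is sqrt(pi/a) * e^(-omega^2/(4a)).
With a = 2: F(omega) = sqrt(pi/2) * e^(-omega^2/8)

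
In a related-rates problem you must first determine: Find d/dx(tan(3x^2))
Chain rule: d/dx[tan(u)]=sec²(u)·u' where u=3x^2
u'=6x

Answer: 6x·sec²(3x^2)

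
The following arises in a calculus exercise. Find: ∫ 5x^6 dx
Using power rule: ∫ 5x^6 dx=5/7 x^7 + C=(5/7)x^7 + C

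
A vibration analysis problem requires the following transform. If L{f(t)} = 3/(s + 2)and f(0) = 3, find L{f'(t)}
L{f'(t)} = s·F(s) - f(0) = 3s/(s+2)-3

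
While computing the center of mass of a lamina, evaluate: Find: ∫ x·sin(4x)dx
By parts: u = x, dv = sin(4x) dx
du = dx, v = -cos(4x)/4
= -x·cos(4x)/4+sin(4x)/4²+C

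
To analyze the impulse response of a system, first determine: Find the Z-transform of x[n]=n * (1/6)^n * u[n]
Using the property Z{n*a^n*u[n]} = az/(z-a)^2
With a = 1/6: X(z) = (1/6)z/(z - 1/6)^2, |z| > 1/6

Answer: (1/6)z/(z - 1/6)^2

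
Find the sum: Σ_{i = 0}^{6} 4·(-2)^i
Geometric series: S=a(1 - r^n)/(1 - r)
a=4, r=-2, n=7
S=4(1 + 128)/3=172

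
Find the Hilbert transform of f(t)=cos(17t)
The Hilbert transform shifts each frequency component by -pi/2.
H{cos(wt)}=sin(wt)
With w=17: H{cos(17t)}=sin(17t)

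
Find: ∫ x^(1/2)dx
Power rule: ∫ x^(1/2) dx = x^(3/2)/(3/2)+C

Answer: (2/3)·x^(3/2)+C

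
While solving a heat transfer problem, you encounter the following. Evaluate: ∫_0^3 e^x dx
Antiderivative: e^x
Evaluate: (e^3-1)

Answer: e^3-1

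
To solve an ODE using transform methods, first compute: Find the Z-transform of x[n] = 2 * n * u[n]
Z{n*u[n]} = z/(z-1)^2
By linearity: Z{2*n*u[n]} = 2z/(z-1)^2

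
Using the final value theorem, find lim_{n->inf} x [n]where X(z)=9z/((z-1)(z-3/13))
Final value theorem: lim x[n] = lim_{z->1} (z-1) * X(z)
(z-1) * X(z) = 9z/(z-3/13)
As z->1: 9/(1-3/13) = 9/(10/13) = 117/10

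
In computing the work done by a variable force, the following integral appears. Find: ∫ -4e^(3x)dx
Since d/dx[e^(3x)] = 3e^(3x), we get -4/3 e^(3x) + C

Answer: (-4/3)e^(3x) + C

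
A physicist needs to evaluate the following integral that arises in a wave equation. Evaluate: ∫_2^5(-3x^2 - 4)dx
Step 1: Find antiderivative F(x) = -x^3 - 4x
Step 2: F(5) - F(2) = -145 - (-16) = -129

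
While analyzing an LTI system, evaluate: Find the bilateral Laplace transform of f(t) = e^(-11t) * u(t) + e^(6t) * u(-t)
For e^(-11t)*u(t): L = 1/(s+11), Re(s) > -11
For e^(6t)*u(-t): L = -1/(s-6), Re(s) < 6
Combined: F(s) = 1/(s+11)-1/(s-6), -11 < Re(s) < 6

Answer: 1/(s+11)-1/(s-6), ROC: -11 < Re(s) < 6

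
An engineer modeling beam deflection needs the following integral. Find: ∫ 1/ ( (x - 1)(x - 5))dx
Partial fractions: 1/((x-1)(x-5))=A/(x-1) + B/(x-5)
A=-1/4, B=1/4
∫ [-1/4· 1/(x-1) + 1/4· 1/(x-5)] dx
=(1/4)[ln|x-5| - ln|x-1|] + C

Answer: (1/4)·ln|(x-5)/(x-1)| + C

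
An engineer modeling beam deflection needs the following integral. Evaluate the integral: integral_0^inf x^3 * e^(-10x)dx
This is a Gamma integral. Substitute u = 10x (du = 10 dx):
integral_0^inf x^3*e^(-10x) dx = (1/10^4) integral_0^inf u^3*e^(-u) du
= Gamma(4)/10^4 = 3!/10^4 = 6/10000

Answer: 3/5000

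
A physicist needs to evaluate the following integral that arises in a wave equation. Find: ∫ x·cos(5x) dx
By parts: u=x, dv=cos(5x) dx
du=dx, v=sin(5x)/5
=x·sin(5x)/5 + cos(5x)/5² + C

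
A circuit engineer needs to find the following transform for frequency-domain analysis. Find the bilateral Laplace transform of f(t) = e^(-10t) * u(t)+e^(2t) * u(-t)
For e^(-10t) * u(t): L=1/(s+10), Re(s) > -10
For e^(2t) * u(-t): L=-1/(s-2), Re(s) < 2
Combined: F(s)=1/(s+10)-1/(s-2), -10 < Re(s) < 2

Answer: 1/(s+10)-1/(s-2), ROC: -10 < Re(s) < 2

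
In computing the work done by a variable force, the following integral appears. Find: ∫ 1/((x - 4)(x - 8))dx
Partial fractions: 1/((x-4)(x-8)) = A/(x-4) + B/(x-8)
A = -1/4, B = 1/4
∫ [-1/4· 1/(x-4) + 1/4· 1/(x-8)] dx
= (1/4)[ln|x-8| - ln|x-4|] + C

Answer: (1/4)·ln|(x-8)/(x-4)| + C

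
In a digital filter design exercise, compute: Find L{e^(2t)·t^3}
First shifting: L{e^(at)f(t)}=F(s-a)
L{t^3}=6/s^4
Shift s → s-2: 6/(s-2)^4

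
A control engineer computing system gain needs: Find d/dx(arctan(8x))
d/dx[arctan(u)]=u'/(1+u²), u=8x, u'=8

Answer: 8/(1+64x²)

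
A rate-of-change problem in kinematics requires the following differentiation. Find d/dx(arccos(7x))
d/dx[arccos(u)]=-u'/√(1-u²), u=7x, u'=7

Answer: -7/√(1-49x²)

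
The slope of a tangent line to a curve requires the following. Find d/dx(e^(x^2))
Chain rule: d/dx[e^u] = e^u · u' where u = x^2
u' = 2x

Answer: 2x·e^(x^2)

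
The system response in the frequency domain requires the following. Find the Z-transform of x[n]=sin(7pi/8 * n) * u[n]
Z{sin(w0 * n) * u[n]}=z * sin(w0)/(z^2 - 2z * cos(w0) + 1)
With w0=7pi/8: X(z)=z * sin(7pi/8)/(z^2 - 2z * cos(7pi/8) + 1)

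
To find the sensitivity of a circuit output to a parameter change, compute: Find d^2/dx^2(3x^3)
Apply power rule 2 times:
d^1: 9x^2
d^2: 18x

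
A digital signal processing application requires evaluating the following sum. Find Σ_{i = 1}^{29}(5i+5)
= 5·Σ i+5·29 = 5·435+145 = 2320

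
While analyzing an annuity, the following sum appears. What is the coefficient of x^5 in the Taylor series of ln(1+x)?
ln(1+x) = Σ (-1)^(n+1) x^n/n
Coefficient of x^5 = (-1)^6/5 = 1/5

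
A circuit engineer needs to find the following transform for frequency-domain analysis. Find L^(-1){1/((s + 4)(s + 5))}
Partial fractions: 1/((s+4)(s+5)) = A/(s+4)+B/(s+5)
Cover-up: A = 1/(s+5)|_{s = -4} = 1; B = 1/(s+4)|_{s = -5} = -1
L^(-1) = e^(-4t) - e^(-5t)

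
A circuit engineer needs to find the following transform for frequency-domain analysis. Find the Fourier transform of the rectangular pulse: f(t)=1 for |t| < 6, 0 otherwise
F(omega) = integral from -6 to 6 of e^(-j * omega * t) dt
= 2 * sin(6 * omega)/omega = 12 * sinc(6 * omega/pi)

Answer: 2 * sin(6 * omega)/omega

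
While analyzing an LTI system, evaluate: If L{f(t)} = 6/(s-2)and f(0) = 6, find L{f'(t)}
L{f'(t)} = s·F(s) - f(0) = 6s/(s-2) - 6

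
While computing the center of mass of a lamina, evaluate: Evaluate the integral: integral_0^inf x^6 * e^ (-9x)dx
This is a Gamma integral. Substitute u = 9x (du = 9 dx):
integral_0^inf x^6 * e^(-9x) dx = (1/9^7) integral_0^inf u^6 * e^(-u) du
= Gamma(7)/9^7 = 6!/9^7 = 720/4782969

Answer: 80/531441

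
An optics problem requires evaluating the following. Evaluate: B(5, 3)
B(x,y) = Γ(x)Γ(y)/Γ(x+y) = (x-1)!(y-1)!/(x+y-1)!
B(5,3) = 4!·2!/7! = 1/105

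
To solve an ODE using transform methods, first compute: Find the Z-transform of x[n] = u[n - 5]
Using the time-shift property: Z{u[n-5]} = z^(-5)*z/(z-1)
= z^(-4)/(z-1)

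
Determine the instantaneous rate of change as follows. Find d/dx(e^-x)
Chain rule: d/dx[e^u] = e^u · u' where u = -x
u' = -1

Answer: -1·e^-x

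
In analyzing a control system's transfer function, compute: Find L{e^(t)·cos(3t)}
First shifting: L{e^(at)f(t)}=F(s-a)
L{cos(3t)}=s/(s² + 9)
Shift: (s-1)/((s-1)² + 9)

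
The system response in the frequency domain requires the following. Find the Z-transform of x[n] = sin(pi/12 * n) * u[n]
Z{sin(w0 * n) * u[n]} = z * sin(w0)/(z^2 - 2z * cos(w0) + 1)
With w0 = pi/12: X(z) = z * sin(pi/12)/(z^2 - 2z * cos(pi/12) + 1)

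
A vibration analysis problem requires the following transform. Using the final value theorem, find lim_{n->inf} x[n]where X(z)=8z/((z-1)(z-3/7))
Final value theorem: lim x[n]=lim_{z->1} (z-1) * X(z)
(z-1) * X(z)=8z/(z-3/7)
As z->1: 8/(1-3/7)=8/(4/7)=14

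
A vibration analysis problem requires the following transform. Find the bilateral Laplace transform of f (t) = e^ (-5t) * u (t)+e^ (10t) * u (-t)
For e^(-5t) * u(t): L = 1/(s + 5), Re(s) > -5
For e^(10t) * u(-t): L = -1/(s-10), Re(s) < 10
Combined: F(s) = 1/(s + 5) - 1/(s-10), -5 < Re(s) < 10

Answer: 1/(s + 5) - 1/(s-10), ROC: -5 < Re(s) < 10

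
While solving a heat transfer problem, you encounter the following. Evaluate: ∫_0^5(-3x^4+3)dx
Step 1: Find antiderivative F(x) = (-3/5)x^5+3x
Step 2: F(5) - F(0) = -1860 - (0) = -1860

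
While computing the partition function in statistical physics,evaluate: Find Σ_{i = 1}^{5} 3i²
=3·n(n+1)(2n+1)/6=3·5·6·11/6=165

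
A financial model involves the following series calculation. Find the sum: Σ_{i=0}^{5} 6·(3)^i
Geometric series: S=a(1 - r^n)/(1 - r)
a=6, r=3, n=6
S=6(1-729)/-2=2184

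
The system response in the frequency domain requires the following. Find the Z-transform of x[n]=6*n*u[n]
Z{n*u[n]} = z/(z-1)^2
By linearity: Z{6*n*u[n]} = 6z/(z-1)^2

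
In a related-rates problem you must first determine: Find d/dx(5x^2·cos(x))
Product rule: (fg)'=f'g+fg'
f=5x^2, f'=10x
g=cos(x), g'=-sin(x)

Answer: 10x·cos(x)-5x^2·sin(x)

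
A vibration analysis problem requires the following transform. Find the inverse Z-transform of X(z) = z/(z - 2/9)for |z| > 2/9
Standard pair: z/(z-a) <-> a^n * u[n] for causal signals
With a=2/9: x[n]=(2/9)^n * u[n]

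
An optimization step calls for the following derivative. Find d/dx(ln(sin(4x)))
Chain rule: d/dx[ln(u)]=u'/u where u=sin(4x)
u'=4cos(4x)

Answer: (4cos(4x))/(sin(4x))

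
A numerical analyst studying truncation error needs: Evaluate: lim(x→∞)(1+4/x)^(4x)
Rewrite as [(1 + 4/x)^x]^4.
lim(1 + 4/x)^x=e^4, so limit=(e^4)^4=e^16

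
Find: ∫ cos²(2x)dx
Using identity cos²(u)=(1 + cos(2u))/2:
∫ (1 + cos(4x))/2 dx=x/2 + sin(4x)/8 + C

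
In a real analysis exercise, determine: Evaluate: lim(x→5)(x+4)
Polynomial is continuous, so substitute x = 5:
1·5 + 4 = 9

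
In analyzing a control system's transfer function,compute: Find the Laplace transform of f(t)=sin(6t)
L{sin(wt)} = w/(s² + w²)
L{sin(6t)} = 6/(s² + 36)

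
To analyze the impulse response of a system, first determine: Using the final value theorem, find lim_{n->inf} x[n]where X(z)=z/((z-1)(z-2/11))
Final value theorem: lim x[n]=lim_{z->1} (z-1) * X(z)
(z-1) * X(z)=z/(z-2/11)
As z->1: 1/(1-2/11)=1/(9/11)=11/9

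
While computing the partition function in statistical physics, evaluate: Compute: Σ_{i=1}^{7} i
Using formula: Σ i^1=n(n + 1)/2=7·8/2=28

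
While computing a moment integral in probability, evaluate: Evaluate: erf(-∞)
erf(-∞)=-1 (the error function is odd, so erf(-∞)=-erf(∞)=-1)

Answer: -1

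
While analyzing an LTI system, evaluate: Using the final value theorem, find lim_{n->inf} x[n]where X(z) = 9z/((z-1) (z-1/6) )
Final value theorem: lim x[n] = lim_{z->1} (z-1) * X(z)
(z-1) * X(z) = 9z/(z-1/6)
As z->1: 9/(1-1/6) = 9/(5/6) = 54/5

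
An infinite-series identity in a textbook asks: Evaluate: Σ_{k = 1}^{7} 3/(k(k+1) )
Partial fractions: 3/(k(k + 1))=3/k - 3/(k + 1)
Telescoping sum: 3(1 - 1/8)=3·7/8

Answer: 21/8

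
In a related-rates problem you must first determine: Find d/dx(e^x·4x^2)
Product rule: (fg)' = f'g + fg'
f = e^x, f' = e^x
g = 4x^2, g' = 8x

Answer: 4·e^x·x^2 + 8·e^x·x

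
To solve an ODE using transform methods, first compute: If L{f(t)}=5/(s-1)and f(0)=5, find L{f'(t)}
L{f'(t)}=s·F(s) - f(0)=5s/(s-1)-5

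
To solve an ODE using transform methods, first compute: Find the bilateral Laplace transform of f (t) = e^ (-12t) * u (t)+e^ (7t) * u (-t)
For e^(-12t)*u(t): L=1/(s + 12), Re(s) > -12
For e^(7t)*u(-t): L=-1/(s-7), Re(s) < 7
Combined: F(s)=1/(s + 12) - 1/(s-7), -12 < Re(s) < 7

Answer: 1/(s + 12) - 1/(s-7), ROC: -12 < Re(s) < 7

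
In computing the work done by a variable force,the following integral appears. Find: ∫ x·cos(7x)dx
By parts: u=x, dv=cos(7x) dx
du=dx, v=sin(7x)/7
=x·sin(7x)/7 + cos(7x)/7² + C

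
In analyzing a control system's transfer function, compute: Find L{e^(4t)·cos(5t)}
First shifting: L{e^(at)f(t)} = F(s-a)
L{cos(5t)} = s/(s²+25)
Shift: (s-4)/((s-4)²+25)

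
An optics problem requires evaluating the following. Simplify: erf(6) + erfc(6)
By definition erfc(x)=1 - erf(x)
erf(6) + erfc(6)=erf(6) + 1 - erf(6)=1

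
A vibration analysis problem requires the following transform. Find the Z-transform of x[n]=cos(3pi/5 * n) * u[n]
Z{cos(w0 * n) * u[n]} = z(z - cos(w0))/(z^2-2z * cos(w0)+1)
With w0 = 3pi/5: X(z) = z(z - cos(3pi/5))/(z^2-2z * cos(3pi/5)+1)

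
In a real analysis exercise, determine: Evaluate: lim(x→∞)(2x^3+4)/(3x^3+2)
Divide numerator and denominator by x^3:
lim (2 + 4/x^3)/(3 + 2/x^3) = 2/3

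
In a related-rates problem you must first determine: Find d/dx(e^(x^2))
Chain rule: d/dx[e^u]=e^u · u' where u=x^2
u'=2x

Answer: 2x·e^(x^2)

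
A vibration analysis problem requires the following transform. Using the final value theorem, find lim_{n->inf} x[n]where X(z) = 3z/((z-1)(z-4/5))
Final value theorem: lim x[n] = lim_{z->1} (z-1)*X(z)
(z-1)*X(z) = 3z/(z-4/5)
As z->1: 3/(1 - 4/5) = 3/(1/5) = 15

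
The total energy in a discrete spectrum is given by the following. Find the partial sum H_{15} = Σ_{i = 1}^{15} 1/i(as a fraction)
H_15=1 + 1/2 + 1/3 + ... + 1/15
=1195757/360360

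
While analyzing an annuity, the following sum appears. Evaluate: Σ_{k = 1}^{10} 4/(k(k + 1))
Partial fractions: 4/(k(k+1))=4/k - 4/(k+1)
Telescoping sum: 4(1-1/11)=4·10/11

Answer: 40/11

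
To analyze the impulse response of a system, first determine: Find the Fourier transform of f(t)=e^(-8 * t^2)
The Fourier transform of a Gaussian e^(-a*t^2) is sqrt(pi/a)*e^(-omega^2/(4a)).
With a=8: F(omega)=sqrt(pi/8)*e^(-omega^2/32)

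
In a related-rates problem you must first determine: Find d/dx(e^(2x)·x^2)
Product rule: (fg)' = f'g + fg'
f = e^(2x), f' = 2·e^(2x)
g = x^2, g' = 2x

Answer: 2·e^(2x)·x^2 + 2·e^(2x)·x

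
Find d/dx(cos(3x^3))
Chain rule: d/dx[cos(u)]=-sin(u)·u' where u=3x^3
u'=9x^2

Answer: -9x^2·sin(3x^3)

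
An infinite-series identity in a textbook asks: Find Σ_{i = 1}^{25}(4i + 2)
= 4·Σ i + 2·25 = 4·325 + 50 = 1350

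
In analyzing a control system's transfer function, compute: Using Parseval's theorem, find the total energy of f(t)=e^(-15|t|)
Parseval's theorem: E=integral |f(t)|^2 dt=(1/2pi) integral |F(omega)|^2 domega
E=integral_{-inf}^{inf} e^(-30|t|) dt=2 * integral_0^inf e^(-30t) dt=2/(2 * 15)=1/15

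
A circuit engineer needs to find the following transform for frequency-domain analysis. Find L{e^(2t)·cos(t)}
First shifting: L{e^(at)f(t)} = F(s-a)
L{cos(t)} = s/(s² + 1)
Shift: (s-2)/((s-2)² + 1)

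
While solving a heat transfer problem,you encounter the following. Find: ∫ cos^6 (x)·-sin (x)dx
Let u=cos(x), du=-sin(x) dx
∫ u^6 du=u^7/7 + C

Answer: cos^7(x)/7 + C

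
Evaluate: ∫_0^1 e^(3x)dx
Antiderivative: (1/3)e^(3x)
Evaluate: (1/3)(e^3-1)

Answer: (e^3-1)/3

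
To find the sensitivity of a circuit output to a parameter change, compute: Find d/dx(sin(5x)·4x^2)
Product rule: (fg)' = f'g+fg'
f = sin(5x), f' = 5·cos(5x)
g = 4x^2, g' = 8x

Answer: 20·cos(5x)·x^2+8·sin(5x)·x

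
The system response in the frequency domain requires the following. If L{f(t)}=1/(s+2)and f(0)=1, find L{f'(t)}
L{f'(t)}=s·F(s) - f(0)=s/(s + 2) - 1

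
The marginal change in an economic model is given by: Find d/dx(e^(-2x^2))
Chain rule: d/dx[e^u]=e^u · u' where u=-2x^2
u'=-4x

Answer: -4x·e^(-2x^2)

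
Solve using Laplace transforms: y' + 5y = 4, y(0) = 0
Take L of both sides: sY(s) - 0 + 5Y(s) = 4/s
Y(s)(s + 5) = 4/s + 0
Y(s) = 4/(s(s + 5)) + 0/(s + 5)
Partial fractions: 4/(s(s + 5)) = (4/5)/s - (4/5)/(s + 5)
So Y(s) = (4/5)/s - (4/5)/(s + 5)
Inverse transform (L^(-1){1/s} = 1, L^(-1){1/(s + 5)} = e^(-5t)):

Answer: y(t) = 4/5 - (4/5)·e^(-5t)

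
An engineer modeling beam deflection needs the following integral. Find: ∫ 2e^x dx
Since d/dx[e^x]=+ e^x, we get 2e^x + C

Answer: 2e^x + C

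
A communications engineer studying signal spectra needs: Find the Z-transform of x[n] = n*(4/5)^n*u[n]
Using the property Z{n*a^n*u[n]} = az/(z-a)^2
With a = 4/5: X(z) = (4/5)z/(z - 4/5)^2, |z| > 4/5

Answer: (4/5)z/(z - 4/5)^2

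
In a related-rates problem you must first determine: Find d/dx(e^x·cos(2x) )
Product rule: (fg)' = f'g+fg'
f = e^x, f' = e^x
g = cos(2x), g' = -2·sin(2x)

Answer: e^x·cos(2x)-2·e^x·sin(2x)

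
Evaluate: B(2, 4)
B(x,y)=Γ(x)Γ(y)/Γ(x+y)=(x-1)!(y-1)!/(x+y-1)!
B(2,4)=1!·3!/5!=1/20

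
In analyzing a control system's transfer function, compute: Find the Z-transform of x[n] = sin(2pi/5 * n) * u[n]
Z{sin(w0 * n) * u[n]}=z * sin(w0)/(z^2-2z * cos(w0)+1)
With w0=2pi/5: X(z)=z * sin(2pi/5)/(z^2-2z * cos(2pi/5)+1)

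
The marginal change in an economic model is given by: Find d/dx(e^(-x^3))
Chain rule: d/dx[e^u]=e^u · u' where u=-x^3
u'=-3x^2

Answer: -3x^2·e^(-x^3)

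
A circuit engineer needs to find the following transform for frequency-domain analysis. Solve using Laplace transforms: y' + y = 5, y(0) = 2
Take L of both sides: sY(s)-2+Y(s) = 5/s
Y(s)(s+1) = 5/s+2
Y(s) = 5/(s(s+1))+2/(s+1)
Partial fractions: 5/(s(s+1)) = 5/s - 5/(s+1)
So Y(s) = 5/s - 3/(s+1)
Inverse transform (L^(-1){1/s} = 1, L^(-1){1/(s+1)} = e^(-t)):

Answer: y(t) = 5-3·e^(-t)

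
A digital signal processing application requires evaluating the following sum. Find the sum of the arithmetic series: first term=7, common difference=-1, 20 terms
Last term: a_n = 7 + (20 - 1)·-1 = -12
Sum = n(a_1 + a_n)/2 = 20(7 + (-12))/2 = -50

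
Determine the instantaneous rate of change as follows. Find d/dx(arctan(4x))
d/dx[arctan(u)]=u'/(1 + u²), u=4x, u'=4

Answer: 4/(1 + 16x²)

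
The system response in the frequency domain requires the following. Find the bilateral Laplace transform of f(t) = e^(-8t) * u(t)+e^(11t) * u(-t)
For e^(-8t) * u(t): L = 1/(s+8), Re(s) > -8
For e^(11t) * u(-t): L = -1/(s-11), Re(s) < 11
Combined: F(s) = 1/(s+8)-1/(s-11), -8 < Re(s) < 11

Answer: 1/(s+8)-1/(s-11), ROC: -8 < Re(s) < 11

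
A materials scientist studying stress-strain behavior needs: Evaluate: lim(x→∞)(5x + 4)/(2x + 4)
Divide numerator and denominator by x:
lim (5+4/x)/(2+4/x) = 5/2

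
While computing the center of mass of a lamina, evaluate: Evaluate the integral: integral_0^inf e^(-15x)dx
integral_0^inf e^(-15x) dx = [-1/15*e^(-15x)]_0^inf
= 0 - (-1/15) = 1/15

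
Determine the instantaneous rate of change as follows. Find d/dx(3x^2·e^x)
Product rule: (fg)' = f'g+fg'
f = 3x^2, f' = 6x
g = e^x, g' = e^x

Answer: 6x·e^x+3x^2·e^x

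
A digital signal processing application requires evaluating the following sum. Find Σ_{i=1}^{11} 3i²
= 3·n(n+1)(2n+1)/6 = 3·11·12·23/6 = 1518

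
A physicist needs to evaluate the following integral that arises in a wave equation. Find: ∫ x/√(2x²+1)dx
Let u = 2x² + 1, du = 4x dx
∫ (1/4)·u^(-1/2) du = √u/2 + C

Answer: √(2x² + 1)/2 + C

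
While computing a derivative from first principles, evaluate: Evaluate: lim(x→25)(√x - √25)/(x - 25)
Multiply by conjugate (√x + √25)/(√x + √25):
=(x - 25)/((x - 25)(√x + √25))=1/(√x + √25)
As x → 25: 1/(2√25)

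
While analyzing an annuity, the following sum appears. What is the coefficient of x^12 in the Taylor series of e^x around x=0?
Taylor series of e^x = Σ x^n/n!
Coefficient of x^12 = 1/12! = 1/479001600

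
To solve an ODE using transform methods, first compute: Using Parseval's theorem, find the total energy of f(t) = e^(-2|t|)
Parseval's theorem: E=integral |f(t)|^2 dt=(1/2pi) integral |F(omega)|^2 domega
E=integral_{-inf}^{inf} e^(-4|t|) dt=2*integral_0^inf e^(-4t) dt=2/(2*2)=1/2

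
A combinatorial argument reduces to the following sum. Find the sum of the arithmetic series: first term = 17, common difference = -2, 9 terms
Last term: a_n = 17 + (9 - 1)·-2 = 1
Sum = n(a_1 + a_n)/2 = 9(17 + 1)/2 = 81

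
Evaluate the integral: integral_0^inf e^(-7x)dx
integral_0^inf e^(-7x) dx = [-1/7*e^(-7x)]_0^inf
= 0 - (-1/7) = 1/7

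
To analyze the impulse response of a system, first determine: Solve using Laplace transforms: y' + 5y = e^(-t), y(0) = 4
Take L: sY - 4+5Y=1/(s+1)
Y(s+5)=1/(s+1)+4
Y=1/((s+1)(s+5))+4/(s+5)
Partial fractions: 1/((s+1)(s+5))=(1/4)/(s+1) - (1/4)/(s+5)
So Y=(1/4)/(s+1)+(15/4)/(s+5)
Inverse Laplace transform (L^(-1){1/(s+1)}=e^(-t), L^(-1){1/(s+5)}=e^(-5t)):

Answer: y(t)=(1/4)·e^(-t)+(15/4)·e^(-5t)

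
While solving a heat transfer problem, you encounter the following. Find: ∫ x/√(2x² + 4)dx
Let u = 2x²+4, du = 4x dx
∫ (1/4)·u^(-1/2) du = √u/2+C

Answer: √(2x²+4)/2+C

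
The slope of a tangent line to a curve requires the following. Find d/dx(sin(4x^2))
Chain rule: d/dx[sin(u)]=cos(u)·u' where u=4x^2
u'=8x

Answer: 8x·cos(4x^2)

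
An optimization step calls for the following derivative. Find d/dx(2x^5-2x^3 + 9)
Power rule: d/dx(ax^n)=n·a·x^(n-1)
Term by term: 10·x^4 - 6·x^2

Answer: 10x^4 - 6x^2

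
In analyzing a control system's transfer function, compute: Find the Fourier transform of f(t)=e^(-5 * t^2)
The Fourier transform of a Gaussian e^(-a*t^2) is sqrt(pi/a)*e^(-omega^2/(4a)).
With a = 5: F(omega) = sqrt(pi/5)*e^(-omega^2/20)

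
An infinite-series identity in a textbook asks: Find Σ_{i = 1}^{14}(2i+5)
= 2·Σ i + 5·14 = 2·105 + 70 = 280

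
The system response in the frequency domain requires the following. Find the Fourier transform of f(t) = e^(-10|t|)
Using the standard pair: F{e^(-a|t|)} = 2a/(a^2+omega^2)
With a = 10: F(omega) = 20/(100+omega^2)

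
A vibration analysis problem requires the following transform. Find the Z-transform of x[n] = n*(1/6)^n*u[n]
Using the property Z{n*a^n*u[n]} = az/(z-a)^2
With a = 1/6: X(z) = (1/6)z/(z - 1/6)^2, |z| > 1/6

Answer: (1/6)z/(z - 1/6)^2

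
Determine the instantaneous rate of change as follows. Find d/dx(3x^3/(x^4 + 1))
Quotient rule: (f/g)'=(f'g - fg')/g²
f=3x^3, f'=9x^2
g=x^4+1, g'=4x^3

Answer: (9x^2·(x^4+1)-12x^6)/(x^4+1)²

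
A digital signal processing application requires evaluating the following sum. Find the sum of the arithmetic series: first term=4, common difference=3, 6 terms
Last term: a_n=4+(6-1)·3=19
Sum=n(a_1+a_n)/2=6(4+19)/2=69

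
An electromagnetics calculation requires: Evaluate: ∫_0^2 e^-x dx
Antiderivative: -e^-x
Evaluate: -(e^-2 - 1)

Answer: (e^-2 - 1)/(-1)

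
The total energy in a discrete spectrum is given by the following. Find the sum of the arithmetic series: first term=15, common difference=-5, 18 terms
Last term: a_n = 15+(18-1)·-5 = -70
Sum = n(a_1+a_n)/2 = 18(15+(-70))/2 = -495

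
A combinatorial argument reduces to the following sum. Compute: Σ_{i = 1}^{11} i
Using formula: Σ i^1=n(n+1)/2=11·12/2=66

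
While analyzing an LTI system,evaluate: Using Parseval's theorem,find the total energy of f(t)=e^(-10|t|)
Parseval's theorem: E = integral |f(t)|^2 dt = (1/2pi) integral |F(omega)|^2 domega
E = integral_{-inf}^{inf} e^(-20|t|) dt = 2 * integral_0^inf e^(-20t) dt = 2/(2 * 10) = 1/10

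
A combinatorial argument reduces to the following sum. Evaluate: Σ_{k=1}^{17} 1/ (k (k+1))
Partial fractions: 1/(k(k+1))=1/k - 1/(k+1)
Telescoping sum: 1(1-1/18)=1·17/18

Answer: 17/18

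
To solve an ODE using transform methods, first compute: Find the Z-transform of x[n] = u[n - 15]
Using the time-shift property: Z{u[n-15]} = z^(-15) * z/(z-1)
= z^(-14)/(z-1)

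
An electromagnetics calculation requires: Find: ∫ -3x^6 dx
Using power rule: ∫ -3x^6 dx=-3/7 x^7 + C=(-3/7)x^7 + C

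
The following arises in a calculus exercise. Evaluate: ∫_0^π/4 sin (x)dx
Antiderivative: -cos(x)
Evaluate at bounds: [-cos(1·π/4)/1] - [-cos(1·0)/1]
=(-(√2/2)+(1))/1=1 - √2/2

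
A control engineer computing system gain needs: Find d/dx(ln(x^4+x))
Chain rule: d/dx[ln(u)]=u'/u where u=x^4+x
u'=4x^3+1

Answer: (4x^3+1)/(x^4+x)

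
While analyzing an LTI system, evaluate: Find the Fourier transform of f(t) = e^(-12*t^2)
The Fourier transform of a Gaussian e^(-a * t^2) is sqrt(pi/a) * e^(-omega^2/(4a)).
With a=12: F(omega)=sqrt(pi/12) * e^(-omega^2/48)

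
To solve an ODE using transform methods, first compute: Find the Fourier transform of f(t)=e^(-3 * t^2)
The Fourier transform of a Gaussian e^(-a * t^2) is sqrt(pi/a) * e^(-omega^2/(4a)).
With a = 3: F(omega) = sqrt(pi/3) * e^(-omega^2/12)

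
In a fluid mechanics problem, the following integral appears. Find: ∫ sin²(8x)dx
Using identity sin²(u) = (1 - cos(2u))/2:
∫ (1 - cos(16x))/2 dx = x/2 - sin(16x)/32 + C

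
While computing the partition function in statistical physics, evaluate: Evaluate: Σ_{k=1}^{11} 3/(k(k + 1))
Partial fractions: 3/(k(k+1))=3/k - 3/(k+1)
Telescoping sum: 3(1-1/12)=3·11/12

Answer: 11/4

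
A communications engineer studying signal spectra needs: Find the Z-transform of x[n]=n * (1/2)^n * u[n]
Using the property Z{n * a^n * u[n]} = az/(z-a)^2
With a = 1/2: X(z) = (1/2)z/(z - 1/2)^2, |z| > 1/2

Answer: (1/2)z/(z - 1/2)^2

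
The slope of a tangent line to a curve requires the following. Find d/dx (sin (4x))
Chain rule: d/dx[sin(u)] = cos(u)·u' where u = 4x
u' = 4

Answer: 4·cos(4x)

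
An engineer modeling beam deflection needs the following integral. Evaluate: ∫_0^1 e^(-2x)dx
Antiderivative: (1/(-2))e^(-2x)
Evaluate: (1/(-2))(e^-2 - 1)

Answer: (e^-2 - 1)/(-2)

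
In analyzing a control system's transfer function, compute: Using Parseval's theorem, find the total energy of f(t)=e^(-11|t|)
Parseval's theorem: E = integral |f(t)|^2 dt = (1/2pi) integral |F(omega)|^2 domega
E = integral_{-inf}^{inf} e^(-22|t|) dt = 2 * integral_0^inf e^(-22t) dt = 2/(2 * 11) = 1/11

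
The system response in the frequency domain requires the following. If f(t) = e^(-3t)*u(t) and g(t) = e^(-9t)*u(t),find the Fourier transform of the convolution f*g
By the convolution theorem: F{f * g}=F(omega) * G(omega)
F(omega)=1/(3+j * omega), G(omega)=1/(9+j * omega)
F{f * g}=1/((3+j * omega)(9+j * omega))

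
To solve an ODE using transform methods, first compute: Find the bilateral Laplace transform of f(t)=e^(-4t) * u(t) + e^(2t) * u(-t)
For e^(-4t)*u(t): L = 1/(s + 4), Re(s) > -4
For e^(2t)*u(-t): L = -1/(s-2), Re(s) < 2
Combined: F(s) = 1/(s + 4) - 1/(s-2), -4 < Re(s) < 2

Answer: 1/(s + 4) - 1/(s-2), ROC: -4 < Re(s) < 2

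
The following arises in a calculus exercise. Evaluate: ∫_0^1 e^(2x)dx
Antiderivative: (1/2)e^(2x)
Evaluate: (1/2)(e^2 - 1)

Answer: (e^2 - 1)/2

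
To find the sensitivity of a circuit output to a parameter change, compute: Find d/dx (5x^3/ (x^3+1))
Quotient rule: (f/g)'=(f'g - fg')/g²
f=5x^3, f'=15x^2
g=x^3+1, g'=3x^2

Answer: (15x^2·(x^3+1)-15x^5)/(x^3+1)²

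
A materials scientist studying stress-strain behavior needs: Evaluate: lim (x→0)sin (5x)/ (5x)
L'Hôpital (0/0): lim 5cos(5x)/5=5/5

Answer: 1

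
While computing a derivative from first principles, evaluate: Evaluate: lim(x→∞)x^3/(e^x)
Apply L'Hôpital 3 times (∞/∞ each time):
Eventually get 3!/(e^x) → 0

Answer: 0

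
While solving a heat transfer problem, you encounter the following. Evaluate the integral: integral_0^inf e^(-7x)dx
integral_0^inf e^(-7x) dx=[-1/7*e^(-7x)]_0^inf
=0 - (-1/7)=1/7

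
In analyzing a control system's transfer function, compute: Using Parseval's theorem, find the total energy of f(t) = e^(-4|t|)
Parseval's theorem: E = integral |f(t)|^2 dt = (1/2pi) integral |F(omega)|^2 domega
E = integral_{-inf}^{inf} e^(-8|t|) dt = 2 * integral_0^inf e^(-8t) dt = 2/(2 * 4) = 1/4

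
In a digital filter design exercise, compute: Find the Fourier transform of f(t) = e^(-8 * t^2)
The Fourier transform of a Gaussian e^(-a*t^2) is sqrt(pi/a)*e^(-omega^2/(4a)).
With a = 8: F(omega) = sqrt(pi/8)*e^(-omega^2/32)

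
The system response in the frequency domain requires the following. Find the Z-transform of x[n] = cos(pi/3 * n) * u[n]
Z{cos(w0*n)*u[n]} = z(z - cos(w0))/(z^2 - 2z*cos(w0) + 1)
With w0 = pi/3: X(z) = z(z - cos(pi/3))/(z^2 - 2z*cos(pi/3) + 1)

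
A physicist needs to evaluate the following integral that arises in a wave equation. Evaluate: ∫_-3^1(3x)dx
Step 1: Find antiderivative F(x)=(3/2)x^2
Step 2: F(1) - F(-3)=3/2 - (27/2)=-12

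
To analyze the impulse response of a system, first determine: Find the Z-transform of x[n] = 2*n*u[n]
Z{n*u[n]}=z/(z-1)^2
By linearity: Z{2*n*u[n]}=2z/(z-1)^2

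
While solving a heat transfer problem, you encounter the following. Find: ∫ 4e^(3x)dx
Since d/dx[e^(3x)]=3e^(3x), we get 4/3 e^(3x) + C

Answer: (4/3)e^(3x) + C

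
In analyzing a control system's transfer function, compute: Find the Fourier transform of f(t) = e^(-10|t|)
Using the standard pair: F{e^(-a|t|)} = 2a/(a^2 + omega^2)
With a = 10: F(omega) = 20/(100 + omega^2)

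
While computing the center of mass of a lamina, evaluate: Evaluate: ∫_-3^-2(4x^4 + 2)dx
Step 1: Find antiderivative F(x)=(4/5)x^5+2x
Step 2: F(-2) - F(-3)=-148/5 - (-1002/5)=854/5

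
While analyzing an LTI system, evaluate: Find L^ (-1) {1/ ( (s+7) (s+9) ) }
Partial fractions: 1/((s + 7)(s + 9))=A/(s + 7) + B/(s + 9)
Cover-up: A=1/(s + 9)|_{s=-7}=1/2; B=1/(s + 7)|_{s=-9}=-1/2
L^(-1)=(1/2)e^(-7t) - (1/2)e^(-9t)

Answer: (1/2)(e^(-7t) - e^(-9t))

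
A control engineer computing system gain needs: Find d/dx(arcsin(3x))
d/dx[arcsin(u)] = u'/√(1-u²), u = 3x, u' = 3

Answer: 3/√(1 - 9x²)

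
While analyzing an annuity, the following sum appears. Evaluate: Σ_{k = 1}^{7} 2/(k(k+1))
Partial fractions: 2/(k(k + 1)) = 2/k - 2/(k + 1)
Telescoping sum: 2(1 - 1/8) = 2·7/8

Answer: 7/4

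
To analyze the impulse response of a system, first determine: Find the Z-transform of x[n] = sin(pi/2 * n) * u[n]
Z{sin(w0 * n) * u[n]}=z * sin(w0)/(z^2-2z * cos(w0)+1)
With w0=pi/2: X(z)=z * sin(pi/2)/(z^2-2z * cos(pi/2)+1)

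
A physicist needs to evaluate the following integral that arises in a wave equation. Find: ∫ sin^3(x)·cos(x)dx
Let u = sin(x), du = cos(x) dx
∫ u^3 du = u^4/4+C

Answer: sin^4(x)/4+C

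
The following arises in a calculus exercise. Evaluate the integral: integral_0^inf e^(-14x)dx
integral_0^inf e^(-14x) dx=[-1/14 * e^(-14x)]_0^inf
=0 - (-1/14)=1/14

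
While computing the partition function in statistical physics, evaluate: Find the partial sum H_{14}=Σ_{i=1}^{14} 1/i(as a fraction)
H_14 = 1+1/2+1/3+...+1/14
= 1171733/360360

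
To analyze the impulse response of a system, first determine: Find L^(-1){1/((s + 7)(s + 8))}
Partial fractions: 1/((s+7)(s+8)) = A/(s+7)+B/(s+8)
Cover-up: A = 1/(s+8)|_{s = -7} = 1; B = 1/(s+7)|_{s = -8} = -1
L^(-1) = e^(-7t) - e^(-8t)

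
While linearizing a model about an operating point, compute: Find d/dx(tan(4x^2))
Chain rule: d/dx[tan(u)]=sec²(u)·u' where u=4x^2
u'=8x

Answer: 8x·sec²(4x^2)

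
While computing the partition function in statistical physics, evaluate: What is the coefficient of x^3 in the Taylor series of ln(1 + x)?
ln(1+x)=Σ (-1)^(n+1) x^n/n
Coefficient of x^3=(-1)^4/3=1/3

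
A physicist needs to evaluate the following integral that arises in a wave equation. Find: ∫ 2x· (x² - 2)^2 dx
Let u=x² - 2, du=2x dx
∫ u^2 du=u^3/3 + C

Answer: (x² - 2)^3/3 + C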